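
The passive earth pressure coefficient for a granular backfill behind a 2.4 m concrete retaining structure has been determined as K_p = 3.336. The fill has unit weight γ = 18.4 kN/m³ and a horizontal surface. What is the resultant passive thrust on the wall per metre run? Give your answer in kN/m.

177 kN/m

P = ½ K_p γ H² = 0.5 × 3.336 × 18.4 × 2.4² = 176.8 kN/m.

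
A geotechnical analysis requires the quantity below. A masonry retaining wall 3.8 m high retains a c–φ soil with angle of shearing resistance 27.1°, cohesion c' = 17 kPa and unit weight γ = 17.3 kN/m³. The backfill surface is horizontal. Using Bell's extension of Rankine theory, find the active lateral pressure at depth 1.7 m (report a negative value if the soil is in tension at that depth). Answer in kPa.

K_a = (1 − sin φ)/(1 + sin φ) = 0.3741.
σ_a = K_a γ z − 2c√K_a = 0.3741×17.3×1.7 − 2×17×0.6116 = -9.793 kPa.

-9.79 kPa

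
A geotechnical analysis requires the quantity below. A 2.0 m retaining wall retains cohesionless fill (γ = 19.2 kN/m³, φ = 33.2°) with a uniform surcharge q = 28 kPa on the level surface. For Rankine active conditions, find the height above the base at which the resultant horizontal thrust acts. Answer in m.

0.864 m

K_a = 0.2924.
Triangular part P₁ = ½K_aγH² = 11.23 at H/3 = 0.6667 m; rectangular part P₂ = K_a q H = 16.37 at H/2 = 1.000 m.
ȳ = (P₁·0.6667 + P₂·1.000)/(P₁+P₂) = 0.8644 m.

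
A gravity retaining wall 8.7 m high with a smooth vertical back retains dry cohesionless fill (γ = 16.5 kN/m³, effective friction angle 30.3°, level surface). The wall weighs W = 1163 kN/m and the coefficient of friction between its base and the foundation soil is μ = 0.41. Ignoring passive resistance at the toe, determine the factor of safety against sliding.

2.32

K_a = tan²(45° − 30.3°/2) = 0.3293.
P_a = ½K_aγH² = 0.5×0.3293×16.5×8.7² = 205.6 kN/m, acting at H/3 = 2.900 m above the base.
FS_sliding = μW / P_a = 0.41×1163 / 205.6 = 2.319.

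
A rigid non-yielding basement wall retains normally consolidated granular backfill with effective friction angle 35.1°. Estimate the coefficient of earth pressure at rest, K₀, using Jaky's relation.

K₀ = 1 − sin φ' = 1 − sin 35.1° = 0.4250.

0.425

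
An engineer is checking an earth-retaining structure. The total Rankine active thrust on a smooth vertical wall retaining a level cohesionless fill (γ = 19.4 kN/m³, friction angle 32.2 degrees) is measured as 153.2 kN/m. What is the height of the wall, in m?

K_a = 0.3047. P_a = ½ K_a γ H² ⇒ H = √(2P_a/(K_a γ)).
H = √(2×153.2/(0.3047×19.4)) = 7.199 m.

7.20 m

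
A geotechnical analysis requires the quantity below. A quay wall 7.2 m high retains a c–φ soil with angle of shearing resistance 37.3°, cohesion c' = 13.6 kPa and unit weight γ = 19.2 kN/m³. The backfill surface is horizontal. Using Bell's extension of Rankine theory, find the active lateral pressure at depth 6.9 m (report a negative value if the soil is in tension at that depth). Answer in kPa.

K_a = (1 − sin φ)/(1 + sin φ) = 0.2453.
σ_a = K_a γ z − 2c√K_a = 0.2453×19.2×6.9 − 2×13.6×0.4953 = 19.03 kPa.

19.0 kPa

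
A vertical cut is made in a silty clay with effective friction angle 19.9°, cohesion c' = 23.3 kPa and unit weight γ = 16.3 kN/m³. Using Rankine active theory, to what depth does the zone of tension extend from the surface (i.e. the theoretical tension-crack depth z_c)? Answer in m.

K_a = tan²(45° − 19.9°/2) = 0.4921; √K_a = 0.7015.
The active pressure is zero where K_a γ z = 2c√K_a, so z_c = 2c/(γ√K_a) = 2×23.3/(16.3×0.7015) = 4.075 m.

4.08 m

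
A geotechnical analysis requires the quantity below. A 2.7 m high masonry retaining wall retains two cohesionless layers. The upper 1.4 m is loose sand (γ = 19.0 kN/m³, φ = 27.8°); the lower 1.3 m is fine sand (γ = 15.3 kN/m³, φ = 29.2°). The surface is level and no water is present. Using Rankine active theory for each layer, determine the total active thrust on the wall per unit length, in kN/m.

23.1 kN/m

K_a1 = tan²(45°−27.8°/2) = 0.3639; K_a2 = tan²(45°−29.2°/2) = 0.3442.
Layer 1: σ at base = K_a1 γ₁ h₁ = 9.680 kPa; P₁ = ½×9.680×1.4 = 6.776.
Layer 2: σ_v at top = γ₁h₁ = 26.60; σ_h top = K_a2×26.60 = 9.156; σ_h base = K_a2×(26.60+15.3×1.3) = 16.00.
P₂ = ½(9.156+16.00)×1.3 = 16.35. Total P_a = 6.776+16.35 = 23.13 kN/m.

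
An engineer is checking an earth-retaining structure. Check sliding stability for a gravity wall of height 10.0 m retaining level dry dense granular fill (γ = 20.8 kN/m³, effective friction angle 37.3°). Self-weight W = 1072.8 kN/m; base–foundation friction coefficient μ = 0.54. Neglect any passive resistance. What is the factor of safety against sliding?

K_a = tan²(45° − 37.3°/2) = 0.2453.
P_a = ½K_aγH² = 0.5×0.2453×20.8×10.0² = 255.2 kN/m, acting at H/3 = 3.333 m above the base.
FS_sliding = μW / P_a = 0.54×1072.8 / 255.2 = 2.270.

2.27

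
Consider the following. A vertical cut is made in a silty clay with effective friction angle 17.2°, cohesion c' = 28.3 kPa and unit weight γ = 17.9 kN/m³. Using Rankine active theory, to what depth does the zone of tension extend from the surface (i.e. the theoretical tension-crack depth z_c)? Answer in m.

K_a = tan²(45° − 17.2°/2) = 0.5436; √K_a = 0.7373.
The active pressure is zero where K_a γ z = 2c√K_a, so z_c = 2c/(γ√K_a) = 2×28.3/(17.9×0.7373) = 4.289 m.

4.29 m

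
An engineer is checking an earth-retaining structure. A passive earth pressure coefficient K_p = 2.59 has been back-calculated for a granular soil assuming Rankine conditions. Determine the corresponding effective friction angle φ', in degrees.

26.3°

K_p = (1+sin φ)/(1−sin φ) ⇒ sin φ = (K_p − 1)/(K_p + 1) = 0.4429.
φ = arcsin(0.4429) = 26.29°.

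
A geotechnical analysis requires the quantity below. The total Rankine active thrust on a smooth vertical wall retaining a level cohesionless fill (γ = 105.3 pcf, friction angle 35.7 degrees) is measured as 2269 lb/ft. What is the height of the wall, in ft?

12.8 ft

K_a = 0.2630. P_a = ½ K_a γ H² ⇒ H = √(2P_a/(K_a γ)).
H = √(2×2269/(0.2630×105.3)) = 12.80 ft.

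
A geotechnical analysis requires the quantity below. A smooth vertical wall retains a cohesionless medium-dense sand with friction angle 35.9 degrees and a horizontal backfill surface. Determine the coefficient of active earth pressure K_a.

K_a = (1 − sin φ)/(1 + sin φ) = (1 − sin 35.9°)/(1 + sin 35.9°) = 0.2607.

0.261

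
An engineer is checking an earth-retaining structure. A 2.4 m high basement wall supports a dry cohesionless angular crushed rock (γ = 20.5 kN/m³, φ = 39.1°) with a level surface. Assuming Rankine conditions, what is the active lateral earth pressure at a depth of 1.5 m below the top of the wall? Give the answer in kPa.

6.96 kPa

K_a = (1 − sin φ)/(1 + sin φ) = 0.2265.
σ_h = K_a γ z = 0.2265 × 20.5 × 1.5 = 6.964 kPa.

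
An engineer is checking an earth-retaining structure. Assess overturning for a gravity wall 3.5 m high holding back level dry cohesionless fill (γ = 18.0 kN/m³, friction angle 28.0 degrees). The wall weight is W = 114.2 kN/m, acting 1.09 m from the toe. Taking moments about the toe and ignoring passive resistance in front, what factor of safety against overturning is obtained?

K_a = tan²(45° − 28.0°/2) = 0.3610.
P_a = ½K_aγH² = 0.5×0.3610×18.0×3.5² = 39.80 kN/m, acting at H/3 = 1.167 m above the base.
Overturning moment M_o = P_a × H/3 = 39.80 × 1.167 = 46.44.
Resisting moment M_r = W × 1.09 = 114.2 × 1.09 = 124.5.
FS_overturning = M_r/M_o = 124.5/46.44 = 2.681.

2.68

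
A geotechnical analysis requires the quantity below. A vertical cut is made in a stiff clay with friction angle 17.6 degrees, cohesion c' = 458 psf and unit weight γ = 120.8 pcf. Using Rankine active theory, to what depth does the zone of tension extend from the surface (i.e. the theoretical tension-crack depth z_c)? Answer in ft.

10.4 ft

K_a = tan²(45° − 17.6°/2) = 0.5357; √K_a = 0.7319.
The active pressure is zero where K_a γ z = 2c√K_a, so z_c = 2c/(γ√K_a) = 2×458/(120.8×0.7319) = 10.36 ft.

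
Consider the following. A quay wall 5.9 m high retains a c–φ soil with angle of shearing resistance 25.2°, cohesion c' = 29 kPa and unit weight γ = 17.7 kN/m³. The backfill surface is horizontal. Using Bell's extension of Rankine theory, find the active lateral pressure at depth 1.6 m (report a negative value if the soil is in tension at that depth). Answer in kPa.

-25.4 kPa

K_a = (1 − sin φ)/(1 + sin φ) = 0.4027.
σ_a = K_a γ z − 2c√K_a = 0.4027×17.7×1.6 − 2×29×0.6346 = -25.40 kPa.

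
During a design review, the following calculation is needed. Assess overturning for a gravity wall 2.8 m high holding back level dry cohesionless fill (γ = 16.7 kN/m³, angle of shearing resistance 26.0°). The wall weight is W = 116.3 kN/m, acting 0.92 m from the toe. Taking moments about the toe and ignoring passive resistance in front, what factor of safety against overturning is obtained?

K_a = tan²(45° − 26.0°/2) = 0.3905.
P_a = ½K_aγH² = 0.5×0.3905×16.7×2.8² = 25.56 kN/m, acting at H/3 = 0.9333 m above the base.
Overturning moment M_o = P_a × H/3 = 25.56 × 0.9333 = 23.86.
Resisting moment M_r = W × 0.92 = 116.3 × 0.92 = 107.0.
FS_overturning = M_r/M_o = 107.0/23.86 = 4.485.

4.48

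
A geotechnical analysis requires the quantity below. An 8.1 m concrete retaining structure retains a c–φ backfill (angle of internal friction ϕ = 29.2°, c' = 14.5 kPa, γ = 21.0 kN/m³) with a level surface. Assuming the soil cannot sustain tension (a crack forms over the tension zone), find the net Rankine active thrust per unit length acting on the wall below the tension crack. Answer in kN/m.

119 kN/m

K_a = 0.3442; √K_a = 0.5867.
Tension-crack depth z_c = 2c/(γ√K_a) = 2×14.5/(21.0×0.5867) = 2.354 m.
σ_a at base = K_a γ H − 2c√K_a = 0.3442×21.0×8.1 − 2×14.5×0.5867 = 41.54 kPa.
P_a = ½ × 41.54 × (H − z_c) = 0.5×41.54×5.746 = 119.3 kN/m.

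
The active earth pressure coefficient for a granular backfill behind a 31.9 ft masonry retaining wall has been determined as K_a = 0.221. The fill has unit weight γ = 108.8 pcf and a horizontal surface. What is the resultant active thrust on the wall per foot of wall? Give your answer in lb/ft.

12200 lb/ft

P = ½ K_a γ H² = 0.5 × 0.221 × 108.8 × 31.9² = 12230 lb/ft.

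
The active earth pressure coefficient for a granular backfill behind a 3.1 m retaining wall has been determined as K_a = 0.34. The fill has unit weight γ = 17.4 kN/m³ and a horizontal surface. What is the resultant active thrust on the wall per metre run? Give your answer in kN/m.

P = ½ K_a γ H² = 0.5 × 0.34 × 17.4 × 3.1² = 28.43 kN/m.

28.4 kN/m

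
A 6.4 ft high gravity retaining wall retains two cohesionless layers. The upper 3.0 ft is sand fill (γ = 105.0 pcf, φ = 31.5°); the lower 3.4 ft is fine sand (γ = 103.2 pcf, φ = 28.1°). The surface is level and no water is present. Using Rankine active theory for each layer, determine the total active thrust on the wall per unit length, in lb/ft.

748 lb/ft

K_a1 = tan²(45°−31.5°/2) = 0.3136; K_a2 = tan²(45°−28.1°/2) = 0.3596.
Layer 1: σ at base = K_a1 γ₁ h₁ = 98.79 psf; P₁ = ½×98.79×3.0 = 148.2.
Layer 2: σ_v at top = γ₁h₁ = 315.0; σ_h top = K_a2×315.0 = 113.3; σ_h base = K_a2×(315.0+103.2×3.4) = 239.5.
P₂ = ½(113.3+239.5)×3.4 = 599.6. Total P_a = 148.2+599.6 = 747.8 lb/ft.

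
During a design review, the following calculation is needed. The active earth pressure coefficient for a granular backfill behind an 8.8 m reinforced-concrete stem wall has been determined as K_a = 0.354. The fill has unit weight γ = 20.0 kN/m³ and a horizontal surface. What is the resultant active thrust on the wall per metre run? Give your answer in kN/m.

274 kN/m

P = ½ K_a γ H² = 0.5 × 0.354 × 20.0 × 8.8² = 274.1 kN/m.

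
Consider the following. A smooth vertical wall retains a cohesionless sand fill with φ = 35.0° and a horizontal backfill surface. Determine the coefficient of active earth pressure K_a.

0.271

K_a = tan²(45° − φ/2) = tan²(27.50°) = 0.2710.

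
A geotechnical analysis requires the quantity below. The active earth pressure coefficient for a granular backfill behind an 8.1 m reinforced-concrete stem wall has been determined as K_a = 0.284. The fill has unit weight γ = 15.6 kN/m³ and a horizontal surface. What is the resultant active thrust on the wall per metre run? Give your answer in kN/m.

145 kN/m

P = ½ K_a γ H² = 0.5 × 0.284 × 15.6 × 8.1² = 145.3 kN/m.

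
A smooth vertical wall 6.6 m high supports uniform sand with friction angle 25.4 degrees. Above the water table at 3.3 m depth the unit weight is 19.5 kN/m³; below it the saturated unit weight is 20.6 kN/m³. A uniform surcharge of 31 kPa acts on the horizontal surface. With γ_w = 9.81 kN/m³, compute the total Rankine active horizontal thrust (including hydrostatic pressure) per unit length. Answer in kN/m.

286 kN/m

K_a = tan²(45° − φ/2) = 0.3996.
γ' = 20.6 − 9.81 = 10.79 kN/m³. h₂ = H − d_w = 3.3 m.
σ'_h: at surface K_a·q = 12.39; at WT K_a(q+γd_w) = 38.11; at base K_a(q+γd_w+γ'h₂) = 52.34 kPa.
P₁ = ½(12.39+38.11)×3.3 = 83.32; P₂ = ½(38.11+52.34)×3.3 = 149.2; P_w = ½γ_w h₂² = 53.42.
Total = 83.32+149.2+53.42 = 286.0 kN/m.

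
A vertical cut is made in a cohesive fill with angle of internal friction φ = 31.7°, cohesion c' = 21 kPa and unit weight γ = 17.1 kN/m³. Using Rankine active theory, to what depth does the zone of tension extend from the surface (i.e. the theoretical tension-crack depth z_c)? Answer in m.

4.40 m

K_a = tan²(45° − 31.7°/2) = 0.3111; √K_a = 0.5577.
The active pressure is zero where K_a γ z = 2c√K_a, so z_c = 2c/(γ√K_a) = 2×21/(17.1×0.5577) = 4.404 m.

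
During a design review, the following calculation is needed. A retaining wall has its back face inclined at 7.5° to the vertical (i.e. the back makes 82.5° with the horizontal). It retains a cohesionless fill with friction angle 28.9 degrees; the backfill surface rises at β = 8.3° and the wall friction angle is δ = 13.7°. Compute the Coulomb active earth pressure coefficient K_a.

K_a = sin²(α+φ) / [sin²α · sin(α−δ) · (1 + √{sin(φ+δ)sin(φ−β) / (sin(α−δ)sin(α+β))})²].
With α = 82.5°, φ = 28.9°, δ = 13.7°, β = 8.3°: K_a = 0.4174.

0.417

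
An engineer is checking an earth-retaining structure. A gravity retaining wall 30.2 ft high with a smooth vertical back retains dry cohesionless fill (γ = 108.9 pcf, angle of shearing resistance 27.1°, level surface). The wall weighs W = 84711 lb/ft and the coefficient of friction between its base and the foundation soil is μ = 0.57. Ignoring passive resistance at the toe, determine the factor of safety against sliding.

2.60

K_a = tan²(45° − 27.1°/2) = 0.3741.
P_a = ½K_aγH² = 0.5×0.3741×108.9×30.2² = 18580 lb/ft, acting at H/3 = 10.07 ft above the base.
FS_sliding = μW / P_a = 0.57×84711 / 18580 = 2.599.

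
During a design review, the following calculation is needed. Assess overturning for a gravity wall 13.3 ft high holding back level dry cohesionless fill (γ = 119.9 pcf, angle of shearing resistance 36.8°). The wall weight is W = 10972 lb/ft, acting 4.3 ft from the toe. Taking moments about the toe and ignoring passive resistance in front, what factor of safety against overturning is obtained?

K_a = tan²(45° − 36.8°/2) = 0.2508.
P_a = ½K_aγH² = 0.5×0.2508×119.9×13.3² = 2659 lb/ft, acting at H/3 = 4.433 ft above the base.
Overturning moment M_o = P_a × H/3 = 2659 × 4.433 = 11790.
Resisting moment M_r = W × 4.3 = 10972 × 4.3 = 47180.
FS_overturning = M_r/M_o = 47180/11790 = 4.002.

4.00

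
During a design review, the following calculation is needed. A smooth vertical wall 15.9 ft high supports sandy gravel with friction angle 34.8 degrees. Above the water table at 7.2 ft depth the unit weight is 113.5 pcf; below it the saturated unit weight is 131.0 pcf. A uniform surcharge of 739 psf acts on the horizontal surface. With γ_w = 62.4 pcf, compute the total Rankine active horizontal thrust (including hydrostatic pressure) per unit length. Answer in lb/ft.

K_a = tan²(45° − φ/2) = 0.2733.
γ' = 131.0 − 62.4 = 68.60 pcf. h₂ = H − d_w = 8.7 ft.
σ'_h: at surface K_a·q = 202.0; at WT K_a(q+γd_w) = 425.3; at base K_a(q+γd_w+γ'h₂) = 588.4 psf.
P₁ = ½(202.0+425.3)×7.2 = 2258; P₂ = ½(425.3+588.4)×8.7 = 4410; P_w = ½γ_w h₂² = 2362.
Total = 2258+4410+2362 = 9030 lb/ft.

9030 lb/ft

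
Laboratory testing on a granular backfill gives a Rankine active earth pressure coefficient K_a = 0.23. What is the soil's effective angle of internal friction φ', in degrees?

38.8°

K_a = tan²(45° − φ/2) ⇒ 45° − φ/2 = arctan(√0.23) = 25.62°.
φ = 2(45° − 25.62°) = 38.76°.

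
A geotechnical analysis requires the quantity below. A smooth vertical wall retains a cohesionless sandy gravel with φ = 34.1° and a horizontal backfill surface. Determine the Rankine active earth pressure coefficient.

K_a = tan²(45° − φ/2) = tan²(27.95°) = 0.2815.

0.282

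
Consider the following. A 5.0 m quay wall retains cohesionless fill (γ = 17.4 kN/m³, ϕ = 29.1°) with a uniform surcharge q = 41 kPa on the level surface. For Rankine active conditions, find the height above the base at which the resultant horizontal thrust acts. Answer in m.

K_a = 0.3456.
Triangular part P₁ = ½K_aγH² = 75.17 at H/3 = 1.667 m; rectangular part P₂ = K_a q H = 70.85 at H/2 = 2.500 m.
ȳ = (P₁·1.667 + P₂·2.500)/(P₁+P₂) = 2.071 m.

2.07 m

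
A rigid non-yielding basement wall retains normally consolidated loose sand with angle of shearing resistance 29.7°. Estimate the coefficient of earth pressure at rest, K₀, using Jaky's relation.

K₀ = 1 − sin φ' = 1 − sin 29.7° = 0.5045.

0.505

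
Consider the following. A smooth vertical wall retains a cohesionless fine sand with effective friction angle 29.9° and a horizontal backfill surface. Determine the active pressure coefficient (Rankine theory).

0.335

K_a = tan²(45° − φ/2) = tan²(30.05°) = 0.3347.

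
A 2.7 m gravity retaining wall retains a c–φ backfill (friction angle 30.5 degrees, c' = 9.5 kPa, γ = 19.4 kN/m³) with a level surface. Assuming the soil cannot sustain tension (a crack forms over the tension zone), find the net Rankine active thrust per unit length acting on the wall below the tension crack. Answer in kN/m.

3.08 kN/m

K_a = 0.3267; √K_a = 0.5715.
Tension-crack depth z_c = 2c/(γ√K_a) = 2×9.5/(19.4×0.5715) = 1.714 m.
σ_a at base = K_a γ H − 2c√K_a = 0.3267×19.4×2.7 − 2×9.5×0.5715 = 6.251 kPa.
P_a = ½ × 6.251 × (H − z_c) = 0.5×6.251×0.9864 = 3.083 kN/m.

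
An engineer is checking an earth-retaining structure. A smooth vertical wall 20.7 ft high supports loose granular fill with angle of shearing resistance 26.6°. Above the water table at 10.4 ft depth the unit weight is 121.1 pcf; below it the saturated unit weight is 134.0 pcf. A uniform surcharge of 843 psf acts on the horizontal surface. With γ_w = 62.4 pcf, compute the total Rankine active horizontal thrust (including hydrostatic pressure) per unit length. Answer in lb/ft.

K_a = tan²(45° − φ/2) = 0.3814.
γ' = 134.0 − 62.4 = 71.60 pcf. h₂ = H − d_w = 10.3 ft.
σ'_h: at surface K_a·q = 321.6; at WT K_a(q+γd_w) = 802.0; at base K_a(q+γd_w+γ'h₂) = 1083 psf.
P₁ = ½(321.6+802.0)×10.4 = 5842; P₂ = ½(802.0+1083)×10.3 = 9709; P_w = ½γ_w h₂² = 3310.
Total = 5842+9709+3310 = 18860 lb/ft.

18900 lb/ft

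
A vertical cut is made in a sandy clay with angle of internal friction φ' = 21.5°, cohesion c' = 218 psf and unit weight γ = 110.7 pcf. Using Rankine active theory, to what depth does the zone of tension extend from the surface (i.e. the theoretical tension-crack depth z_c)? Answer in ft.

5.78 ft

K_a = tan²(45° − 21.5°/2) = 0.4636; √K_a = 0.6809.
The active pressure is zero where K_a γ z = 2c√K_a, so z_c = 2c/(γ√K_a) = 2×218/(110.7×0.6809) = 5.785 ft.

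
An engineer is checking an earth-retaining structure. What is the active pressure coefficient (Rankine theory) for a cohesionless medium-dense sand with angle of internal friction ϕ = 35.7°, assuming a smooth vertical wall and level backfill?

K_a = tan²(45° − φ/2) = tan²(27.15°) = 0.2630.

0.263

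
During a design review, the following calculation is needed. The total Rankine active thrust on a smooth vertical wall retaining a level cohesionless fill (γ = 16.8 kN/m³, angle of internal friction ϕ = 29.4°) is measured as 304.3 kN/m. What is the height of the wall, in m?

10.3 m

K_a = 0.3415. P_a = ½ K_a γ H² ⇒ H = √(2P_a/(K_a γ)).
H = √(2×304.3/(0.3415×16.8)) = 10.30 m.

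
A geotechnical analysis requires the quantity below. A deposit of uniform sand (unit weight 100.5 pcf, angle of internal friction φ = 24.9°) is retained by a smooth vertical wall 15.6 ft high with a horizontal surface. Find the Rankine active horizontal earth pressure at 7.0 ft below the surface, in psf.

K_a = (1 − sin φ)/(1 + sin φ) = 0.4074.
σ_h = K_a γ z = 0.4074 × 100.5 × 7.0 = 286.6 psf.

287 psf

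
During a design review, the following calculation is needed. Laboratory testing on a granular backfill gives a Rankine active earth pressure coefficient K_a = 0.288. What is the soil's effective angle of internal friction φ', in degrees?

33.6°

K_a = tan²(45° − φ/2) ⇒ 45° − φ/2 = arctan(√0.288) = 28.22°.
φ = 2(45° − 28.22°) = 33.56°.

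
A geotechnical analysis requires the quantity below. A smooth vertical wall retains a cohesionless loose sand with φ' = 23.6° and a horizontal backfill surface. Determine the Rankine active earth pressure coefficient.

0.428

K_a = tan²(45° − φ/2) = tan²(33.20°) = 0.4282.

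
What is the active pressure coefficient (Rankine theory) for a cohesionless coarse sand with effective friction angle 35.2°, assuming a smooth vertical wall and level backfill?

0.269

K_a = tan²(45° − φ/2) = tan²(27.40°) = 0.2687.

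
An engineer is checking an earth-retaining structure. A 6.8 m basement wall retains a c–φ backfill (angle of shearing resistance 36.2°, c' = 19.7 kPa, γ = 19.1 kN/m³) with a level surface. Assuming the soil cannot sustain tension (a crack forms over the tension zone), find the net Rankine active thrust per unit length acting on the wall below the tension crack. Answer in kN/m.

K_a = 0.2574; √K_a = 0.5073.
Tension-crack depth z_c = 2c/(γ√K_a) = 2×19.7/(19.1×0.5073) = 4.066 m.
σ_a at base = K_a γ H − 2c√K_a = 0.2574×19.1×6.8 − 2×19.7×0.5073 = 13.44 kPa.
P_a = ½ × 13.44 × (H − z_c) = 0.5×13.44×2.734 = 18.37 kN/m.

18.4 kN/m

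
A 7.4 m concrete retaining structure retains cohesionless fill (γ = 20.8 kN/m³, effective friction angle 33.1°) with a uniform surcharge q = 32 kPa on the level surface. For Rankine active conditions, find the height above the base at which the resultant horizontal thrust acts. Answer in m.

2.83 m

K_a = 0.2936.
Triangular part P₁ = ½K_aγH² = 167.2 at H/3 = 2.467 m; rectangular part P₂ = K_a q H = 69.52 at H/2 = 3.700 m.
ȳ = (P₁·2.467 + P₂·3.700)/(P₁+P₂) = 2.829 m.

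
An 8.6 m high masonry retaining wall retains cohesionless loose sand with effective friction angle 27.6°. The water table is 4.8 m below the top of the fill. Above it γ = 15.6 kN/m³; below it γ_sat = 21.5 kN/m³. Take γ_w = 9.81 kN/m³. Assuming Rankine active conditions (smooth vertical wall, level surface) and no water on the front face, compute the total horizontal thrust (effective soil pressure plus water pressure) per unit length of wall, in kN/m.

K_a = tan²(45° − φ/2) = 0.3668.
γ' = 21.5 − 9.81 = 11.69 kN/m³. Depth below WT = 3.8 m.
σ'_h at WT = K_a γ d_w = 27.46 kPa; at base = 27.46 + K_a γ' × 3.8 = 43.76 kPa.
P₁ (0–4.8 m) = ½×27.46×4.8 = 65.91. P₂ (4.8–8.6 m) = ½(27.46+43.76)×3.8 = 135.3.
P_w = ½ γ_w h₂² = 0.5×9.81×3.8² = 70.83. Total = 65.91+135.3+70.83 = 272.1 kN/m.

272 kN/m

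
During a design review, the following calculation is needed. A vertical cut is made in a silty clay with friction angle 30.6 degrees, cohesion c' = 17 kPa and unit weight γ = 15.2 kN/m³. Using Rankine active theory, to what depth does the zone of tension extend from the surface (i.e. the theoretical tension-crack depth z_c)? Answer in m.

3.92 m

K_a = tan²(45° − 30.6°/2) = 0.3253; √K_a = 0.5704.
The active pressure is zero where K_a γ z = 2c√K_a, so z_c = 2c/(γ√K_a) = 2×17/(15.2×0.5704) = 3.922 m.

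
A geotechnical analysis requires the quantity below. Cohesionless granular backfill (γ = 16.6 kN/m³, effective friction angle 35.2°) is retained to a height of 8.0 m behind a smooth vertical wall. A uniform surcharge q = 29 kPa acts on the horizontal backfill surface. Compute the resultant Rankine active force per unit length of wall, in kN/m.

K_a = tan²(45° − φ/2) = 0.2687.
Soil triangle: ½ K_a γ H² = 0.5×0.2687×16.6×8.0² = 142.7 kN/m.
Surcharge rectangle: K_a q H = 0.2687×29×8.0 = 62.34 kN/m.
Total = 142.7 + 62.34 = 205.1 kN/m.

205 kN/m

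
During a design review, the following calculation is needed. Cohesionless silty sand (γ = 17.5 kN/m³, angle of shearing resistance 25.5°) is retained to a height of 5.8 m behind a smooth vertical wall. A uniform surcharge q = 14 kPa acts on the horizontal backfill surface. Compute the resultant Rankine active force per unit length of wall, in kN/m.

150 kN/m

K_a = tan²(45° − φ/2) = 0.3981.
Soil triangle: ½ K_a γ H² = 0.5×0.3981×17.5×5.8² = 117.2 kN/m.
Surcharge rectangle: K_a q H = 0.3981×14×5.8 = 32.33 kN/m.
Total = 117.2 + 32.33 = 149.5 kN/m.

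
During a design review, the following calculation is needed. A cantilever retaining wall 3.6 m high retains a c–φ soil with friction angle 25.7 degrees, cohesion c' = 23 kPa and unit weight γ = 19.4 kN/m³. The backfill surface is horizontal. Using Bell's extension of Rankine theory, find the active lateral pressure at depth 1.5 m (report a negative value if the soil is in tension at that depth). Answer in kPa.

K_a = (1 − sin φ)/(1 + sin φ) = 0.3950.
σ_a = K_a γ z − 2c√K_a = 0.3950×19.4×1.5 − 2×23×0.6285 = -17.42 kPa.

-17.4 kPa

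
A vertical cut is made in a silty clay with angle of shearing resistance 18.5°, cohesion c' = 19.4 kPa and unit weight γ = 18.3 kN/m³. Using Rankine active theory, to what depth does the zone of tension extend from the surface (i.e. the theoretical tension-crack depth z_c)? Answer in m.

2.95 m

K_a = tan²(45° − 18.5°/2) = 0.5183; √K_a = 0.7199.
The active pressure is zero where K_a γ z = 2c√K_a, so z_c = 2c/(γ√K_a) = 2×19.4/(18.3×0.7199) = 2.945 m.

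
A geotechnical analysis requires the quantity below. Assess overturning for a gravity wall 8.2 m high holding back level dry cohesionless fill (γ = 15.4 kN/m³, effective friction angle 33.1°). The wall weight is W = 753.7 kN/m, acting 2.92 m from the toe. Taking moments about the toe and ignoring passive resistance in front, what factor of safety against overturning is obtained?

K_a = tan²(45° − 33.1°/2) = 0.2936.
P_a = ½K_aγH² = 0.5×0.2936×15.4×8.2² = 152.0 kN/m, acting at H/3 = 2.733 m above the base.
Overturning moment M_o = P_a × H/3 = 152.0 × 2.733 = 415.5.
Resisting moment M_r = W × 2.92 = 753.7 × 2.92 = 2201.
FS_overturning = M_r/M_o = 2201/415.5 = 5.297.

5.30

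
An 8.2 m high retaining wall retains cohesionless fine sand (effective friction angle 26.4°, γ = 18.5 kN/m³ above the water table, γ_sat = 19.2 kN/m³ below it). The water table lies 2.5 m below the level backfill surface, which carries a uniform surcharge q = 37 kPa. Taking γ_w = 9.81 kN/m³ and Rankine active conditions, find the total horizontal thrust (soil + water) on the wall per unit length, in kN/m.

K_a = tan²(45° − φ/2) = 0.3844.
γ' = 19.2 − 9.81 = 9.390 kN/m³. h₂ = H − d_w = 5.7 m.
σ'_h: at surface K_a·q = 14.22; at WT K_a(q+γd_w) = 32.00; at base K_a(q+γd_w+γ'h₂) = 52.58 kPa.
P₁ = ½(14.22+32.00)×2.5 = 57.79; P₂ = ½(32.00+52.58)×5.7 = 241.1; P_w = ½γ_w h₂² = 159.4.
Total = 57.79+241.1+159.4 = 458.2 kN/m.

458 kN/m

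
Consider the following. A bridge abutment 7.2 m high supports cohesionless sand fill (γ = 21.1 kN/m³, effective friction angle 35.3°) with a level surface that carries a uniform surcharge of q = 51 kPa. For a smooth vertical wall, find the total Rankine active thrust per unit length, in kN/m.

K_a = tan²(45° − φ/2) = 0.2675.
Soil triangle: ½ K_a γ H² = 0.5×0.2675×21.1×7.2² = 146.3 kN/m.
Surcharge rectangle: K_a q H = 0.2675×51×7.2 = 98.24 kN/m.
Total = 146.3 + 98.24 = 244.6 kN/m.

245 kN/m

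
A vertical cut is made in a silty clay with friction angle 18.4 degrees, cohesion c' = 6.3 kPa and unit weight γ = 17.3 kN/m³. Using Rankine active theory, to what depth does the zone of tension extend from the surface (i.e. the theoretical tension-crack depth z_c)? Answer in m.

1.01 m

K_a = tan²(45° − 18.4°/2) = 0.5202; √K_a = 0.7212.
The active pressure is zero where K_a γ z = 2c√K_a, so z_c = 2c/(γ√K_a) = 2×6.3/(17.3×0.7212) = 1.010 m.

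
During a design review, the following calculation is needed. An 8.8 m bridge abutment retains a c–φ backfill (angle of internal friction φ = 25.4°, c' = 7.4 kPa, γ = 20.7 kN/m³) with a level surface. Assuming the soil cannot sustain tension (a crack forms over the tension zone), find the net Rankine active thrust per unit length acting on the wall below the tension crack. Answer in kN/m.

K_a = 0.3996; √K_a = 0.6322.
Tension-crack depth z_c = 2c/(γ√K_a) = 2×7.4/(20.7×0.6322) = 1.131 m.
σ_a at base = K_a γ H − 2c√K_a = 0.3996×20.7×8.8 − 2×7.4×0.6322 = 63.44 kPa.
P_a = ½ × 63.44 × (H − z_c) = 0.5×63.44×7.669 = 243.3 kN/m.

243 kN/m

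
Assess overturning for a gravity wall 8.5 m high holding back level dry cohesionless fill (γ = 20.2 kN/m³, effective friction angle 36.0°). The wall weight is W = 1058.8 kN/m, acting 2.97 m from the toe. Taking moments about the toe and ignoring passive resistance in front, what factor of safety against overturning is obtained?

K_a = tan²(45° − 36.0°/2) = 0.2596.
P_a = ½K_aγH² = 0.5×0.2596×20.2×8.5² = 189.4 kN/m, acting at H/3 = 2.833 m above the base.
Overturning moment M_o = P_a × H/3 = 189.4 × 2.833 = 536.8.
Resisting moment M_r = W × 2.97 = 1058.8 × 2.97 = 3145.
FS_overturning = M_r/M_o = 3145/536.8 = 5.858.

5.86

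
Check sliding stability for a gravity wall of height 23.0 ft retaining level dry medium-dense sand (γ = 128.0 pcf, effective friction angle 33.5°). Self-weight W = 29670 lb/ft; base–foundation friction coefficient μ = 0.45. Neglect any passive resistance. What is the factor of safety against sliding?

1.37

K_a = tan²(45° − 33.5°/2) = 0.2887.
P_a = ½K_aγH² = 0.5×0.2887×128.0×23.0² = 9775 lb/ft, acting at H/3 = 7.667 ft above the base.
FS_sliding = μW / P_a = 0.45×29670 / 9775 = 1.366.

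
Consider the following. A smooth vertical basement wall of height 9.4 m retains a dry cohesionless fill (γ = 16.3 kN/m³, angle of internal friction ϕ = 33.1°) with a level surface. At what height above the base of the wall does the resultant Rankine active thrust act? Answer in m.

3.13 m

K_a = 0.2936.
The pressure distribution is triangular, so the resultant acts at H/3 above the base = 9.4/3 = 3.133 m.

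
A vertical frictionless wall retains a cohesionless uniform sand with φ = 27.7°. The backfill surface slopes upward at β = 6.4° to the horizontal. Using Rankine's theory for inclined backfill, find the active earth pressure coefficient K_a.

0.373

K_a = cos β · (cos β − √(cos²β − cos²φ)) / (cos β + √(cos²β − cos²φ)).
cos β = 0.9938, cos φ = 0.8854, √(cos²β − cos²φ) = 0.4513.
K_a = 0.9938 × (0.9938 − 0.4513)/(0.9938 + 0.4513) = 0.3731.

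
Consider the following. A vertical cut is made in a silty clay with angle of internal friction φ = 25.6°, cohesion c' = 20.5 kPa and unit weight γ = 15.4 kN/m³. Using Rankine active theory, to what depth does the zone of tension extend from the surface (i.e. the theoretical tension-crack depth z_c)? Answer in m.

4.23 m

K_a = tan²(45° − 25.6°/2) = 0.3966; √K_a = 0.6297.
The active pressure is zero where K_a γ z = 2c√K_a, so z_c = 2c/(γ√K_a) = 2×20.5/(15.4×0.6297) = 4.228 m.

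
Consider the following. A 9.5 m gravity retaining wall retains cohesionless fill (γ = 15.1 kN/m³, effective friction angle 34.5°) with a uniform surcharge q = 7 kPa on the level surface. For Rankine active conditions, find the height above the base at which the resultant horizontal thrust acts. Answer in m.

3.31 m

K_a = 0.2768.
Triangular part P₁ = ½K_aγH² = 188.6 at H/3 = 3.167 m; rectangular part P₂ = K_a q H = 18.41 at H/2 = 4.750 m.
ȳ = (P₁·3.167 + P₂·4.750)/(P₁+P₂) = 3.307 m.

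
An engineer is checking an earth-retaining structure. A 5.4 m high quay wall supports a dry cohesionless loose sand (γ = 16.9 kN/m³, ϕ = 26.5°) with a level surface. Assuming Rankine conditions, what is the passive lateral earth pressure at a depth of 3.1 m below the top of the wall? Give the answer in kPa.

K_p = (1 + sin φ)/(1 − sin φ) = 2.611.
σ_h = K_p γ z = 2.611 × 16.9 × 3.1 = 136.8 kPa.

137 kPa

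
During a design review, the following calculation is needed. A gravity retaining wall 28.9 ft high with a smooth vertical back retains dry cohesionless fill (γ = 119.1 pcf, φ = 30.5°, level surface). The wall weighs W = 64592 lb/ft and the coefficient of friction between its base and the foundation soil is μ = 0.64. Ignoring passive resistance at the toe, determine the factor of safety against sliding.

2.54

K_a = tan²(45° − 30.5°/2) = 0.3267.
P_a = ½K_aγH² = 0.5×0.3267×119.1×28.9² = 16250 lb/ft, acting at H/3 = 9.633 ft above the base.
FS_sliding = μW / P_a = 0.64×64592 / 16250 = 2.544.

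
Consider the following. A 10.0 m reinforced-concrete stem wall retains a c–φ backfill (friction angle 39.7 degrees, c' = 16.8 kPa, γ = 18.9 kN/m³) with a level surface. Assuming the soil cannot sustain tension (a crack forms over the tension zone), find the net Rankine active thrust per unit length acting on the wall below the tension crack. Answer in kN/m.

K_a = 0.2204; √K_a = 0.4695.
Tension-crack depth z_c = 2c/(γ√K_a) = 2×16.8/(18.9×0.4695) = 3.787 m.
σ_a at base = K_a γ H − 2c√K_a = 0.2204×18.9×10.0 − 2×16.8×0.4695 = 25.89 kPa.
P_a = ½ × 25.89 × (H − z_c) = 0.5×25.89×6.213 = 80.42 kN/m.

80.4 kN/m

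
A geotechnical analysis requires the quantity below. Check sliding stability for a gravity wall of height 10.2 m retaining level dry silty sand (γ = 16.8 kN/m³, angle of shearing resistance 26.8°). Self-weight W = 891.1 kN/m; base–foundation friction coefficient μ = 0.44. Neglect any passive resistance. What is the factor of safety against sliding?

1.19

K_a = tan²(45° − 26.8°/2) = 0.3785.
P_a = ½K_aγH² = 0.5×0.3785×16.8×10.2² = 330.8 kN/m, acting at H/3 = 3.400 m above the base.
FS_sliding = μW / P_a = 0.44×891.1 / 330.8 = 1.185.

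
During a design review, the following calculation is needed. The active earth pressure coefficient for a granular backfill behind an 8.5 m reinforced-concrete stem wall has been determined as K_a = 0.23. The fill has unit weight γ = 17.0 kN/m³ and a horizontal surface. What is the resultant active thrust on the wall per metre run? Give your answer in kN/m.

P = ½ K_a γ H² = 0.5 × 0.23 × 17.0 × 8.5² = 141.2 kN/m.

141 kN/m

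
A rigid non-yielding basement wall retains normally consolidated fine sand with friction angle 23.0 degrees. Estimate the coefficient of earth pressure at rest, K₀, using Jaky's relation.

K₀ = 1 − sin φ' = 1 − sin 23.0° = 0.6093.

0.609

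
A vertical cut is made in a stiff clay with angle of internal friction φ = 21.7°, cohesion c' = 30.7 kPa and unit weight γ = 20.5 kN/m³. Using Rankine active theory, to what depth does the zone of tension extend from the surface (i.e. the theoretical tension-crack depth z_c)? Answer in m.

K_a = tan²(45° − 21.7°/2) = 0.4601; √K_a = 0.6783.
The active pressure is zero where K_a γ z = 2c√K_a, so z_c = 2c/(γ√K_a) = 2×30.7/(20.5×0.6783) = 4.415 m.

4.42 m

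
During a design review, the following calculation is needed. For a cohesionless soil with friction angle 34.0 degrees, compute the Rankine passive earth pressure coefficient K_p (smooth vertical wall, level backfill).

3.54

K_p = (1 + sin φ)/(1 − sin φ) = tan²(45° + 34.0°/2) = 3.537.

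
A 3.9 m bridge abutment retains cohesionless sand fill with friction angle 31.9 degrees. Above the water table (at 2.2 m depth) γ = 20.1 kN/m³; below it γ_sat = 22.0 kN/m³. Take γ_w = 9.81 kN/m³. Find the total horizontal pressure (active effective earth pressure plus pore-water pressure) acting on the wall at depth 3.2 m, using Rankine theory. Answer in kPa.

K_a = (1 − sin φ)/(1 + sin φ) = 0.3085.
γ' = 22.0 − 9.81 = 12.19 kN/m³.
Effective vertical stress at 3.2 m: σ'_v = 20.1×2.2 + 12.19×1.00 = 56.41 kPa.
σ'_h = K_a σ'_v = 0.3085 × 56.41 = 17.40 kPa; u = γ_w × 1.00 = 9.810 kPa.
Total σ_h = 17.40 + 9.810 = 27.21 kPa.

27.2 kPa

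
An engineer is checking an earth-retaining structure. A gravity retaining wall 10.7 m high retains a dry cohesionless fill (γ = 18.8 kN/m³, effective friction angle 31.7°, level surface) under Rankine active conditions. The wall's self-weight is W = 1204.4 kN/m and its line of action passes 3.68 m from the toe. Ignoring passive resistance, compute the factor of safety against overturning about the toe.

3.71

K_a = tan²(45° − 31.7°/2) = 0.3111.
P_a = ½K_aγH² = 0.5×0.3111×18.8×10.7² = 334.8 kN/m, acting at H/3 = 3.567 m above the base.
Overturning moment M_o = P_a × H/3 = 334.8 × 3.567 = 1194.
Resisting moment M_r = W × 3.68 = 1204.4 × 3.68 = 4432.
FS_overturning = M_r/M_o = 4432/1194 = 3.712.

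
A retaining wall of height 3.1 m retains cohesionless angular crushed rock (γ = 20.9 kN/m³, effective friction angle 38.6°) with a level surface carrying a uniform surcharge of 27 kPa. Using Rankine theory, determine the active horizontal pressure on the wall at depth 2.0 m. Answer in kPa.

K_a = (1 − sin φ)/(1 + sin φ) = 0.2316.
σ_v = γz + q = 20.9 × 2.0 + 27 = 68.80 kPa.
σ_h = K_a σ_v = 0.2316 × 68.80 = 15.94 kPa.

15.9 kPa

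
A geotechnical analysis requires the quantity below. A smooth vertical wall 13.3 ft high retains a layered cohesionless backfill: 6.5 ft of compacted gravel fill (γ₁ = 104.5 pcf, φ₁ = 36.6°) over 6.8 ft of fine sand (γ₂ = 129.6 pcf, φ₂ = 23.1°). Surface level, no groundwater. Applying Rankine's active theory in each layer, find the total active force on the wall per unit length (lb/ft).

K_a1 = tan²(45°−36.6°/2) = 0.2530; K_a2 = tan²(45°−23.1°/2) = 0.4364.
Layer 1: σ at base = K_a1 γ₁ h₁ = 171.8 psf; P₁ = ½×171.8×6.5 = 558.4.
Layer 2: σ_v at top = γ₁h₁ = 679.2; σ_h top = K_a2×679.2 = 296.4; σ_h base = K_a2×(679.2+129.6×6.8) = 681.1.
P₂ = ½(296.4+681.1)×6.8 = 3324. Total P_a = 558.4+3324 = 3882 lb/ft.

3880 lb/ft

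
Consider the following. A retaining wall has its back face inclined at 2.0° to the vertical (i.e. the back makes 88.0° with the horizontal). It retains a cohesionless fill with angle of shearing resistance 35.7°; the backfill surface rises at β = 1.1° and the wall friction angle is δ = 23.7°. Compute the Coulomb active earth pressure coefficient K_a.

K_a = sin²(α+φ) / [sin²α · sin(α−δ) · (1 + √{sin(φ+δ)sin(φ−β) / (sin(α−δ)sin(α+β))})²].
With α = 88.0°, φ = 35.7°, δ = 23.7°, β = 1.1°: K_a = 0.2550.

0.255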